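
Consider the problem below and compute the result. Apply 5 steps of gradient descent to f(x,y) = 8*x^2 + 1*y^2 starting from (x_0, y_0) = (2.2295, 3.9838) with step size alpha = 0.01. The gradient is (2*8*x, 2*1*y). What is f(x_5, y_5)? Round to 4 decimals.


Gradient descent on f(x,y) = 8*x^2 + 1*y^2.
Starting point: (2.2295, 3.9838), alpha = 0.01
Step 1: grad_x = 2*8*2.2295 = 35.672, grad_y = 2*1*3.9838 = 7.9676
  x_1 = 2.2295 - 0.01*35.672 = 1.8728
  y_1 = 3.9838 - 0.01*7.9676 = 3.9041
Step 2: grad_x = 2*8*1.8728 = 29.9645, grad_y = 2*1*3.9041 = 7.8082
  x_2 = 1.8728 - 0.01*29.9645 = 1.5731
  y_2 = 3.9041 - 0.01*7.8082 = 3.826
Step 3: grad_x = 2*8*1.5731 = 25.1702, grad_y = 2*1*3.826 = 7.6521
  x_3 = 1.5731 - 0.01*25.1702 = 1.3214
  y_3 = 3.826 - 0.01*7.6521 = 3.7495
Step 4: grad_x = 2*8*1.3214 = 21.1429, grad_y = 2*1*3.7495 = 7.499
  x_4 = 1.3214 - 0.01*21.1429 = 1.11
  y_4 = 3.7495 - 0.01*7.499 = 3.6745
Step 5: grad_x = 2*8*1.11 = 17.7601, grad_y = 2*1*3.6745 = 7.3491
  x_5 = 1.11 - 0.01*17.7601 = 0.9324
  y_5 = 3.6745 - 0.01*7.3491 = 3.601
f(0.9324, 3.601) = 8*0.9324^2 + 1*3.601^2 = 19.9225


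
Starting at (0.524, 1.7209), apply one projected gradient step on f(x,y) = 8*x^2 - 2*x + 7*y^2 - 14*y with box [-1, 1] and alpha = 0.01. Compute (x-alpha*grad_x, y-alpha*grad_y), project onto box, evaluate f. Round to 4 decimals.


Step 1: Compute gradient at (0.524, 1.7209).
grad_x = 2*8*0.524 - 2 = 6.384
grad_y = 2*7*1.7209 - 14 = 10.0926
Step 2: Gradient step.
x_raw = 0.524 - 0.01*6.384 = 0.4602
y_raw = 1.7209 - 0.01*10.0926 = 1.62
Step 3: Project onto [-1, 1].
x_proj = clip(0.4602) = 0.4602
y_proj = clip(1.62) = 1.0
Step 4: Evaluate f.
f(0.4602, 1.0) = -6.2263


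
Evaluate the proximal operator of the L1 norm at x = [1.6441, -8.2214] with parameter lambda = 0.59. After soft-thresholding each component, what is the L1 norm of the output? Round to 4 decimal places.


Soft-thresholding with lambda = 0.59:
prox(1.6441) = sign(1.6441)*max(|1.6441| - 0.59, 0) = 1.0541
prox(-8.2214) = sign(-8.2214)*max(|-8.2214| - 0.59, 0) = -7.6314
prox(x) = [1.0541, -7.6314]
||prox(x)||_1 = 1.0541 + 7.6314 = 8.6855


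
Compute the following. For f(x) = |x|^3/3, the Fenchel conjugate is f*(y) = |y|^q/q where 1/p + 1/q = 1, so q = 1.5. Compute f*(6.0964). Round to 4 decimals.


The conjugate exponent q satisfies 1/p + 1/q = 1.
p = 3, so q = 3/(3 - 1) = 1.5
|y|^q = 6.0964^1.5 = 15.0526
f*(6.0964) = 15.0526 / 1.5 = 10.035


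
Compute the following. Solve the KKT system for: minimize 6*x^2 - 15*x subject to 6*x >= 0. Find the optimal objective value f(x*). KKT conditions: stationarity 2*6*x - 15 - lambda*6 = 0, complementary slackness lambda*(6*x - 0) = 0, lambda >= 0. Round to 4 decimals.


Step 1: Try lambda = 0 (constraint inactive).
Stationarity: 2*6*x - 15 = 0
x* = 15/(2*6) = 1.25
Check constraint: 6*1.25 = 7.5 >= 0 -- satisfied.
Step 2: Compute optimal value.
f(x*) = 6*1.25^2 - 15*1.25 = -9.375


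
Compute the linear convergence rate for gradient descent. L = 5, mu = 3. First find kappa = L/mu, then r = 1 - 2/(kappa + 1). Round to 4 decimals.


Step 1: Compute the condition number.
kappa = L/mu = 5/3 = 1.6667
Step 2: Compute the convergence rate.
r = 1 - 2/(kappa + 1) = 1 - 2*mu/(L + mu) = (L - mu)/(L + mu) = 2/8 = 0.25


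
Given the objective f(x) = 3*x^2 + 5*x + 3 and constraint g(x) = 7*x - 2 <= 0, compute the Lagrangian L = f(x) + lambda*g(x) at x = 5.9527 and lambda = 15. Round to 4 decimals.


Step 1: Evaluate f(x).
f(5.9527) = 3*5.9527^2 + 5*5.9527 + 3 = 139.0674
Step 2: Evaluate g(x).
g(5.9527) = 7*5.9527 - 2 = 39.6689
Step 3: Compute Lagrangian.
L = 139.0674 + 15*39.6689 = 734.1009


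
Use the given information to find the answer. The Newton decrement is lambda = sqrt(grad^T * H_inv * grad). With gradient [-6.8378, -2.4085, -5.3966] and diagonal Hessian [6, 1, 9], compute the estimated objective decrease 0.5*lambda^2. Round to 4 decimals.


Step 1: H is diagonal, so H^(-1) * g = [-1.1396, -2.4085, -0.5996].
Step 2: g^T H^(-1) g = sum_i g_i^2 / H_ii
  = (-6.8378)^2/6 + (-2.4085)^2/1 + (-5.3966)^2/9
  = 7.7926 + 5.8009 + 3.2359 = 16.8294
Step 3: Objective decrease = 0.5 * g^T H^(-1) g = 8.4147


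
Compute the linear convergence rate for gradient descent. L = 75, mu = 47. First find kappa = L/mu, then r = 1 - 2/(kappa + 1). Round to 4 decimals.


Step 1: Compute the condition number.
kappa = L/mu = 75/47 = 1.5957
Step 2: Compute the convergence rate.
r = 1 - 2/(kappa + 1) = 1 - 2*mu/(L + mu) = (L - mu)/(L + mu) = 28/122 = 0.2295


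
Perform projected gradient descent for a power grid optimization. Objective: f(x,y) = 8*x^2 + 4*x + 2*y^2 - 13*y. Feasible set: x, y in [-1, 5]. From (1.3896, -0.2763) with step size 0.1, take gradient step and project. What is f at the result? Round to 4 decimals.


Step 1: Compute gradient at (1.3896, -0.2763).
grad_x = 2*8*1.3896 + 4 = 26.2336
grad_y = 2*2*-0.2763 - 13 = -14.1052
Step 2: Gradient step.
x_raw = 1.3896 - 0.1*26.2336 = -1.2338
y_raw = -0.2763 - 0.1*-14.1052 = 1.1342
Step 3: Project onto [-1, 5].
x_proj = clip(-1.2338) = -1.0
y_proj = clip(1.1342) = 1.1342
Step 4: Evaluate f.
f(-1.0, 1.1342) = -8.1719


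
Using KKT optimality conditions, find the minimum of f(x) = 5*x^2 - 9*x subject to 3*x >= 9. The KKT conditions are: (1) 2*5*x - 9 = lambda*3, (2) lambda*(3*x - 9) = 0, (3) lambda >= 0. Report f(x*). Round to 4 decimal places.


Step 1: Try lambda = 0 (constraint inactive).
x_unc = 9/(2*5) = 0.9
Check: 3*0.9 = 2.7 < 9 -- violated!
Step 2: Constraint must be active: 3*x = 9
x* = 9/3 = 3.0
lambda = (2*5*3.0 - 9)/3 = 7.0
Step 3: Compute optimal value.
f(x*) = 5*3.0^2 - 9*3.0 = 18.0


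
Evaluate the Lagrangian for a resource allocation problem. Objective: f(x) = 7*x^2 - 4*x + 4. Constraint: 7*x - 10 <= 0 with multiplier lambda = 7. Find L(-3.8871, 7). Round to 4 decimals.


Step 1: Evaluate f(x).
f(-3.8871) = 7*(-3.8871)^2 - 4*(-3.8871) + 4 = 125.3152
Step 2: Evaluate g(x).
g(-3.8871) = 7*-3.8871 - 10 = -37.2097
Step 3: Compute Lagrangian.
L = 125.3152 + 7*-37.2097 = -135.1527


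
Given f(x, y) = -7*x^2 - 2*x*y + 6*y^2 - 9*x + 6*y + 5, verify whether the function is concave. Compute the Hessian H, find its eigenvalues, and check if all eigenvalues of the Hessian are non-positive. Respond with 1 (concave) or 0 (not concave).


The Hessian of f(x,y) = -7*x^2 - 2*x*y + 6*y^2 - 9*x + 6*y + 5 is:
H = [[-14, -2], [-2, 12]]
Trace = -14 + 12 = -2
Determinant = -14*12 - (-2)^2 = -172
Discriminant = (-2)^2 - 4*-172 = 692.0
Eigenvalues: lambda_1 = -14.1529, lambda_2 = 12.1529
The function is not concave.

0


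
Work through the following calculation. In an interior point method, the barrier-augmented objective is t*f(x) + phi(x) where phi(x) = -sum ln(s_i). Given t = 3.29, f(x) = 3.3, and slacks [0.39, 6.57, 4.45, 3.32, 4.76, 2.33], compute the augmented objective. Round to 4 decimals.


Step 1: Compute log-barrier.
ln values: [-0.9416, 1.8825, 1.4929, 1.2, 1.5602, 0.8459]
phi = -(-0.9416 + 1.8825 + 1.4929 + 1.2 + 1.5602 + 0.8459) = -6.0399
Step 2: Compute augmented objective.
t*f(x) = 3.29*3.3 = 10.857
Total = 10.857 - 6.0399 = 4.8171


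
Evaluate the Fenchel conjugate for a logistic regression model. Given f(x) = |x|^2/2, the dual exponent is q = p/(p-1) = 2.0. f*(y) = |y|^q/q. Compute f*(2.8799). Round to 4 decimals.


The conjugate exponent q satisfies 1/p + 1/q = 1.
p = 2, so q = 2/(2 - 1) = 2.0
|y|^q = 2.8799^2.0 = 8.2938
f*(2.8799) = 8.2938 / 2.0 = 4.1469


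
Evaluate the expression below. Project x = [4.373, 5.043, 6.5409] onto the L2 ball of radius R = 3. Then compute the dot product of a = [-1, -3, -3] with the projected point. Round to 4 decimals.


Step 1: Compute ||x|| (intermediates to 6 decimals).
||x|| = sqrt(4.373^2 + 5.043^2 + 6.5409^2) = 9.345499
Step 2: Project.
Since ||x|| > R, scale = R/||x|| = 3/9.345499 = 0.32101, proj(x) = scale * x
proj(x) = [1.403777, 1.618853, 2.099694]
Step 3: Dot product.
a^T * proj(x) = -1*1.403777 - 3*1.618853 - 3*2.099694 = -12.5594


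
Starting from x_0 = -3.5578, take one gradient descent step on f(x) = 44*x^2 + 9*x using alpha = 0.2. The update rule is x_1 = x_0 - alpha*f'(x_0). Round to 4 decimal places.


We compute the gradient at x_0 and apply the update.
f'(x) = 88*x + 9
f'(-3.5578) = 88*-3.5578 + 9 = -304.0864
x_1 = -3.5578 - 0.2*-304.0864 = 57.2595


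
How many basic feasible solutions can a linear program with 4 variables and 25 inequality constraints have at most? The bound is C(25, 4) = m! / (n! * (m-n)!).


Each vertex corresponds to some choice of n active constraints out of m, so the number of vertices is at most C(m, n) = m! / (n!(m-n)!).
m = 25, n = 4
Numerator: 25 * 24 * 23 * 22
Denominator: 4! = 24
C(25, 4) = 12650


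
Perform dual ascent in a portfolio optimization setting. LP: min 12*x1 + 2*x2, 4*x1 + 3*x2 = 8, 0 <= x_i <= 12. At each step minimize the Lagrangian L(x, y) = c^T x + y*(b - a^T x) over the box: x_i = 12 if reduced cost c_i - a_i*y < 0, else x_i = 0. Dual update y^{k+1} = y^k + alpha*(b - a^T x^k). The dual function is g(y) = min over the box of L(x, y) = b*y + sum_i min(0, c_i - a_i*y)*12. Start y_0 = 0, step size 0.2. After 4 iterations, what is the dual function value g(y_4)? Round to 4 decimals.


Dual ascent for LP: min 12*x1 + 2*x2, 4*x1 + 3*x2 = 8, 0 <= x_i <= 12
Step 1: y^k = 0.0, reduced costs: (12.0, 2.0)
  x^k = (0.0, 0.0), subgradient = b - a^T x = 8.0
  y^{k+1} = 0.0 + 0.2*8.0 = 1.6
Step 2: y^k = 1.6, reduced costs: (5.6, -2.8)
  x^k = (0.0, 12.0), subgradient = b - a^T x = -28.0
  y^{k+1} = 1.6 + 0.2*-28.0 = -4.0
Step 3: y^k = -4.0, reduced costs: (28.0, 14.0)
  x^k = (0.0, 0.0), subgradient = b - a^T x = 8.0
  y^{k+1} = -4.0 + 0.2*8.0 = -2.4
Step 4: y^k = -2.4, reduced costs: (21.6, 9.2)
  x^k = (0.0, 0.0), subgradient = b - a^T x = 8.0
  y^{k+1} = -2.4 + 0.2*8.0 = -0.8
Dual objective at y_4 = -0.8: reduced costs (15.2, 4.4), box minimizer x = (0.0, 0.0)
g(y_4) = b*y + (c1 - a1*y)*x1 + (c2 - a2*y)*x2 = 8*(-0.8) + 15.2*0.0 + 4.4*0.0 = -6.4 + 0.0 + 0.0 = -6.4


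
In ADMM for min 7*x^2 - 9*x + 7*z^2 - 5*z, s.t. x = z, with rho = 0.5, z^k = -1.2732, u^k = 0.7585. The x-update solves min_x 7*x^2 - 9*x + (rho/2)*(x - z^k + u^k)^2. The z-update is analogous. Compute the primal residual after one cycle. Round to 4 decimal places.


ADMM iteration with rho = 0.5, z^k = -1.2732, u^k = 0.7585
Step 1: x-update.
Minimize 7*x^2 - 9*x + (0.5/2)*(x + 1.2732 + 0.7585)^2
FOC: (2*7 + 0.5)*x = 9 + 0.5*(-1.2732 - 0.7585)
x^{k+1} = 0.5506
Step 2: z-update.
Minimize 7*z^2 - 5*z + (0.5/2)*(0.5506 - z + 0.7585)^2
FOC: (2*7 + 0.5)*z = 5 + 0.5*(0.5506 + 0.7585)
z^{k+1} = 0.39
Step 3: u-update.
u^{k+1} = 0.7585 + 0.5506 - 0.39 = 0.9192
Step 4: Primal residual = |0.5506 - 0.39| = 0.1607


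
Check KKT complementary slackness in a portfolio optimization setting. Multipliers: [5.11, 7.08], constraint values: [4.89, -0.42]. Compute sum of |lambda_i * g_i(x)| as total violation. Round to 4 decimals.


KKT complementary slackness check:
lambda_1 * g_1 = 5.11 * 4.89 = 24.9879
lambda_2 * g_2 = 7.08 * -0.42 = -2.9736
Total violation = 24.9879 + 2.9736 = 27.9615


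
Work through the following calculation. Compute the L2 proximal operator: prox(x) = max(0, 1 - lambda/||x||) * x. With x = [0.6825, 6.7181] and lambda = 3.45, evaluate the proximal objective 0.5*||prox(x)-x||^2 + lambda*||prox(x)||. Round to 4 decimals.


Step 1: Compute ||x||.
||x|| = 6.7527
Step 2: Compute scaling factor.
scale = max(0, 1 - 3.45/6.7527) = 0.4891
Step 3: prox(x) = [0.3338, 3.2858]
||prox(x)|| = 3.3027
Step 4: Proximal objective.
0.5*||prox-x||^2 = 5.9513
lambda*||prox|| = 11.3943
Total = 17.3455


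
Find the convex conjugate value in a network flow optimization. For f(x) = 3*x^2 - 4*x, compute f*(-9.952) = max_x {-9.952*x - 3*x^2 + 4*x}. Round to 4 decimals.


f*(y) = sup_x {y*x - a*x^2 - b*x} = sup_x {(y-b)*x - a*x^2}
FOC: (y - b) - 2a*x = 0 => x* = (y - b)/(2a)
x* = (-9.952 + 4)/(2*3) = -0.992
f*(-9.952) = (y-b)^2/(4a) = (-9.952 + 4)^2/(4*3)
= 35.4263/12 = 2.9522


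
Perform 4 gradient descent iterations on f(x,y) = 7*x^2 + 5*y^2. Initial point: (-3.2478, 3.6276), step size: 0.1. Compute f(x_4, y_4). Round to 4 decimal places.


Gradient descent on f(x,y) = 7*x^2 + 5*y^2.
Starting point: (-3.2478, 3.6276), alpha = 0.1
Step 1: grad_x = 2*7*-3.2478 = -45.4692, grad_y = 2*5*3.6276 = 36.276
  x_1 = -3.2478 - 0.1*-45.4692 = 1.2991
  y_1 = 3.6276 - 0.1*36.276 = -0.0
Step 2: grad_x = 2*7*1.2991 = 18.1877, grad_y = 2*5*-0.0 = -0.0
  x_2 = 1.2991 - 0.1*18.1877 = -0.5196
  y_2 = -0.0 - 0.1*-0.0 = 0.0
Step 3: grad_x = 2*7*-0.5196 = -7.2751, grad_y = 2*5*0.0 = 0.0
  x_3 = -0.5196 - 0.1*-7.2751 = 0.2079
  y_3 = 0.0 - 0.1*0.0 = 0.0
Step 4: grad_x = 2*7*0.2079 = 2.91, grad_y = 2*5*0.0 = 0.0
  x_4 = 0.2079 - 0.1*2.91 = -0.0831
  y_4 = 0.0 - 0.1*0.0 = 0.0
f(-0.0831, 0.0) = 7*(-0.0831)^2 + 5*0.0^2 = 0.0484


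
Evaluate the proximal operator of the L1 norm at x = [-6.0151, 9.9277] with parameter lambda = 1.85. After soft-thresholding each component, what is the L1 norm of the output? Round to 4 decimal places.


Soft-thresholding with lambda = 1.85:
prox(-6.0151) = sign(-6.0151)*max(|-6.0151| - 1.85, 0) = -4.1651
prox(9.9277) = sign(9.9277)*max(|9.9277| - 1.85, 0) = 8.0777
prox(x) = [-4.1651, 8.0777]
||prox(x)||_1 = 4.1651 + 8.0777 = 12.2428


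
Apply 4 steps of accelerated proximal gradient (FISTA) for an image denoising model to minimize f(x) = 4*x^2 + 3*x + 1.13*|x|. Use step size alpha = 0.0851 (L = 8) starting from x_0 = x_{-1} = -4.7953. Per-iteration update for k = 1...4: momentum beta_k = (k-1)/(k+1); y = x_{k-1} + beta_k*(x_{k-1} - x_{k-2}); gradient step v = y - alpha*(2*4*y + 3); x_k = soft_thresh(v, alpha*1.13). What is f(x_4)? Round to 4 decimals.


FISTA on f(x) = 4*x^2 + 3*x + 1.13*|x|
L = 8, alpha = 0.0851
Iteration 1: beta = 0.0, y = -4.7953 + 0.0*(-4.7953 + 4.7953) = -4.7953
  grad(y) = -35.3624, v = y - alpha*grad = -1.786
  prox(v) = soft_thresh(-1.786, 0.0962) = -1.6898
Iteration 2: beta = 0.3333, y = -1.6898 + 0.3333*(-1.6898 + 4.7953) = -0.6546
  grad(y) = -2.237, v = y - alpha*grad = -0.4643
  prox(v) = soft_thresh(-0.4643, 0.0962) = -0.3681
Iteration 3: beta = 0.5, y = -0.3681 + 0.5*(-0.3681 + 1.6898) = 0.2928
  grad(y) = 5.3421, v = y - alpha*grad = -0.1619
  prox(v) = soft_thresh(-0.1619, 0.0962) = -0.0657
Iteration 4: beta = 0.6, y = -0.0657 + 0.6*(-0.0657 + 0.3681) = 0.1158
  grad(y) = 3.926, v = y - alpha*grad = -0.2184
  prox(v) = soft_thresh(-0.2184, 0.0962) = -0.1222
f(x_4) = 4*(-0.1222)^2 + 3*(-0.1222) + 1.13*|-0.1222| = -0.1688


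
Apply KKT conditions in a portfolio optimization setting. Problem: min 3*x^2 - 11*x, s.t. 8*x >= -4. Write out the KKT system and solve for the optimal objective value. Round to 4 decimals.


Step 1: Try lambda = 0 (constraint inactive).
Stationarity: 2*3*x - 11 = 0
x* = 11/(2*3) = 11/6 = 1.8333 (rounded; the exact value 11/6 is used below)
Check constraint: 8*1.8333 = 14.6664 >= -4 -- satisfied.
Step 2: Compute optimal value.
f(x*) = 3*(11/6)^2 - 11*(11/6) = -10.0833


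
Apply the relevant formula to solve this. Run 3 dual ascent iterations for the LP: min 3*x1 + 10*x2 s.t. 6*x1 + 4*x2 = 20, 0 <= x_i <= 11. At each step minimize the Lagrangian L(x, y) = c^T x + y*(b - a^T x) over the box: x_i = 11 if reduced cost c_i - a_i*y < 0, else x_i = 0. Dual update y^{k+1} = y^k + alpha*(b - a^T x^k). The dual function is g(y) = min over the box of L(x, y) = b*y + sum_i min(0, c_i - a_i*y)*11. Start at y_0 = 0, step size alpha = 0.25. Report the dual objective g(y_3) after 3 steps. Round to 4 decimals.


Dual ascent for LP: min 3*x1 + 10*x2, 6*x1 + 4*x2 = 20, 0 <= x_i <= 11
Step 1: y^k = 0.0, reduced costs: (3.0, 10.0)
  x^k = (0.0, 0.0), subgradient = b - a^T x = 20.0
  y^{k+1} = 0.0 + 0.25*20.0 = 5.0
Step 2: y^k = 5.0, reduced costs: (-27.0, -10.0)
  x^k = (11.0, 11.0), subgradient = b - a^T x = -90.0
  y^{k+1} = 5.0 + 0.25*-90.0 = -17.5
Step 3: y^k = -17.5, reduced costs: (108.0, 80.0)
  x^k = (0.0, 0.0), subgradient = b - a^T x = 20.0
  y^{k+1} = -17.5 + 0.25*20.0 = -12.5
Dual objective at y_3 = -12.5: reduced costs (78.0, 60.0), box minimizer x = (0.0, 0.0)
g(y_3) = b*y + (c1 - a1*y)*x1 + (c2 - a2*y)*x2 = 20*(-12.5) + 78.0*0.0 + 60.0*0.0 = -250.0 + 0.0 + 0.0 = -250.0


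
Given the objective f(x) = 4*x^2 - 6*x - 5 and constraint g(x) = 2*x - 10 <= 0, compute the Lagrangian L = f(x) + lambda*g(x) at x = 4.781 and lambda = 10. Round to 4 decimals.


Step 1: Evaluate f(x).
f(4.781) = 4*4.781^2 - 6*4.781 - 5 = 57.7458
Step 2: Evaluate g(x).
g(4.781) = 2*4.781 - 10 = -0.438
Step 3: Compute Lagrangian.
L = 57.7458 + 10*-0.438 = 53.3658


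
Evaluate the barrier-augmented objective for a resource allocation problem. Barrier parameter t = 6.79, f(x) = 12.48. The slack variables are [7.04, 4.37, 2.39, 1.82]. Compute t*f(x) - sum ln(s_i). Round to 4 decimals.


Step 1: Compute log-barrier.
ln values: [1.9516, 1.4748, 0.8713, 0.5988]
phi = -(1.9516 + 1.4748 + 0.8713 + 0.5988) = -4.8965
Step 2: Compute augmented objective.
t*f(x) = 6.79*12.48 = 84.7392
Total = 84.7392 - 4.8965 = 79.8427


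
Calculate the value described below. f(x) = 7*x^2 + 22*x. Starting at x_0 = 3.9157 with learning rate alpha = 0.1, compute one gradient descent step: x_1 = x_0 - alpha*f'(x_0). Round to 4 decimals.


We compute the gradient at x_0 and apply the update.
f'(x) = 14*x + 22
f'(3.9157) = 14*3.9157 + 22 = 76.8198
x_1 = 3.9157 - 0.1*76.8198 = -3.7663


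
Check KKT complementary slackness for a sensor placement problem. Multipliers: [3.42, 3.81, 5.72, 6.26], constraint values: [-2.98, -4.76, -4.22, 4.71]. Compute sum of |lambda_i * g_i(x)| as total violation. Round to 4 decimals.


KKT complementary slackness check:
lambda_1 * g_1 = 3.42 * -2.98 = -10.1916
lambda_2 * g_2 = 3.81 * -4.76 = -18.1356
lambda_3 * g_3 = 5.72 * -4.22 = -24.1384
lambda_4 * g_4 = 6.26 * 4.71 = 29.4846
Total violation = 10.1916 + 18.1356 + 24.1384 + 29.4846 = 81.9502


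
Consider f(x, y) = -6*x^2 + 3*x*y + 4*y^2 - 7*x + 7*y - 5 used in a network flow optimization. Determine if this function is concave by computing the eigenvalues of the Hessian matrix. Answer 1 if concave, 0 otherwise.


The Hessian of f(x,y) = -6*x^2 + 3*x*y + 4*y^2 - 7*x + 7*y - 5 is:
H = [[-12, 3], [3, 8]]
Trace = -12 + 8 = -4
Determinant = -12*8 - (3)^2 = -105
Discriminant = (-4)^2 - 4*-105 = 436.0
Eigenvalues: lambda_1 = -12.4403, lambda_2 = 8.4403
The function is not concave.

0


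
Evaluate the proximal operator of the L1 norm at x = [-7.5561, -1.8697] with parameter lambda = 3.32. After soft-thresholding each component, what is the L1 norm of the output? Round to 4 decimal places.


Soft-thresholding with lambda = 3.32:
prox(-7.5561) = sign(-7.5561)*max(|-7.5561| - 3.32, 0) = -4.2361
prox(-1.8697) = sign(-1.8697)*max(|-1.8697| - 3.32, 0) = 0.0
prox(x) = [-4.2361, 0.0]
||prox(x)||_1 = 4.2361 + 0.0 = 4.2361


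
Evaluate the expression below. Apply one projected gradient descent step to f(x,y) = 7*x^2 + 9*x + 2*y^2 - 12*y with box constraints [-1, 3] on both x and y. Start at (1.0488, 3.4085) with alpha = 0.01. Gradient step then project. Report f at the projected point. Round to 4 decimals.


Step 1: Compute gradient at (1.0488, 3.4085).
grad_x = 2*7*1.0488 + 9 = 23.6832
grad_y = 2*2*3.4085 - 12 = 1.634
Step 2: Gradient step.
x_raw = 1.0488 - 0.01*23.6832 = 0.812
y_raw = 3.4085 - 0.01*1.634 = 3.3922
Step 3: Project onto [-1, 3].
x_proj = clip(0.812) = 0.812
y_proj = clip(3.3922) = 3.0
Step 4: Evaluate f.
f(0.812, 3.0) = -6.0772


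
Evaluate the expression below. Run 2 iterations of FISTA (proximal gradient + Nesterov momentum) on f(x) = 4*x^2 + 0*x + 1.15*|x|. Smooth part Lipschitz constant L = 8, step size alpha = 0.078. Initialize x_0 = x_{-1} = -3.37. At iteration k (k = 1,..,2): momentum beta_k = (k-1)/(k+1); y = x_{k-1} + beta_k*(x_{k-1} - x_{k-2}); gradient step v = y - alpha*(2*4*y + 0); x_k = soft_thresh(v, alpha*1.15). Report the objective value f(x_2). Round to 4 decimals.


FISTA on f(x) = 4*x^2 + 0*x + 1.15*|x|
L = 8, alpha = 0.078
Iteration 1: beta = 0.0, y = -3.37 + 0.0*(-3.37 + 3.37) = -3.37
  grad(y) = -26.96, v = y - alpha*grad = -1.2671
  prox(v) = soft_thresh(-1.2671, 0.0897) = -1.1774
Iteration 2: beta = 0.3333, y = -1.1774 + 0.3333*(-1.1774 + 3.37) = -0.4466
  grad(y) = -3.5725, v = y - alpha*grad = -0.1679
  prox(v) = soft_thresh(-0.1679, 0.0897) = -0.0782
f(x_2) = 4*(-0.0782)^2 + 0*(-0.0782) + 1.15*|-0.0782| = 0.1144


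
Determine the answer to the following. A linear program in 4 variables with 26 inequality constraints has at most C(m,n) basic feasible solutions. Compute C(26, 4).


Each vertex corresponds to some choice of n active constraints out of m, so the number of vertices is at most C(m, n) = m! / (n!(m-n)!).
m = 26, n = 4
Numerator: 26 * 25 * 24 * 23
Denominator: 4! = 24
C(26, 4) = 14950


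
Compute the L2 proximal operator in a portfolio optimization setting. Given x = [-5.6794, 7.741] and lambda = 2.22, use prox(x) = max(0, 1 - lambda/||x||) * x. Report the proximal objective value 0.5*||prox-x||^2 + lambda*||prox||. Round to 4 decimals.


Step 1: Compute ||x||.
||x|| = 9.601
Step 2: Compute scaling factor.
scale = max(0, 1 - 2.22/9.601) = 0.7688
Step 3: prox(x) = [-4.3662, 5.9511]
||prox(x)|| = 7.381
Step 4: Proximal objective.
0.5*||prox-x||^2 = 2.4642
lambda*||prox|| = 16.3858
Total = 18.85


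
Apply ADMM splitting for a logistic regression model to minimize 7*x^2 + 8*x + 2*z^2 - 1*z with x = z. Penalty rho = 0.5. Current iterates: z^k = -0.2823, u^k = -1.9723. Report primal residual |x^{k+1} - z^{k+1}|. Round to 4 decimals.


ADMM iteration with rho = 0.5, z^k = -0.2823, u^k = -1.9723
Step 1: x-update.
Minimize 7*x^2 + 8*x + (0.5/2)*(x + 0.2823 - 1.9723)^2
FOC: (2*7 + 0.5)*x = -8 + 0.5*(-0.2823 + 1.9723)
x^{k+1} = -0.4934
Step 2: z-update.
Minimize 2*z^2 - 1*z + (0.5/2)*(-0.4934 - z - 1.9723)^2
FOC: (2*2 + 0.5)*z = 1 + 0.5*(-0.4934 - 1.9723)
z^{k+1} = -0.0517
Step 3: u-update.
u^{k+1} = -1.9723 - 0.4934 + 0.0517 = -2.414
Step 4: Primal residual = |-0.4934 + 0.0517| = 0.4417


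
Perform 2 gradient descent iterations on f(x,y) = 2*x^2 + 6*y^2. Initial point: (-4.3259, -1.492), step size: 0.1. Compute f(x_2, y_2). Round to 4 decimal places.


Gradient descent on f(x,y) = 2*x^2 + 6*y^2.
Starting point: (-4.3259, -1.492), alpha = 0.1
Step 1: grad_x = 2*2*-4.3259 = -17.3036, grad_y = 2*6*-1.492 = -17.904
  x_1 = -4.3259 - 0.1*-17.3036 = -2.5955
  y_1 = -1.492 - 0.1*-17.904 = 0.2984
Step 2: grad_x = 2*2*-2.5955 = -10.3822, grad_y = 2*6*0.2984 = 3.5808
  x_2 = -2.5955 - 0.1*-10.3822 = -1.5573
  y_2 = 0.2984 - 0.1*3.5808 = -0.0597
f(-1.5573, -0.0597) = 2*(-1.5573)^2 + 6*(-0.0597)^2 = 4.8719


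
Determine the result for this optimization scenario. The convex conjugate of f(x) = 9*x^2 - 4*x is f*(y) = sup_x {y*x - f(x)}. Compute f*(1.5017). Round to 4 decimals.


f*(y) = sup_x {y*x - a*x^2 - b*x} = sup_x {(y-b)*x - a*x^2}
FOC: (y - b) - 2a*x = 0 => x* = (y - b)/(2a)
x* = (1.5017 + 4)/(2*9) = 0.3057
f*(1.5017) = (y-b)^2/(4a) = (1.5017 + 4)^2/(4*9)
= 30.2687/36 = 0.8408


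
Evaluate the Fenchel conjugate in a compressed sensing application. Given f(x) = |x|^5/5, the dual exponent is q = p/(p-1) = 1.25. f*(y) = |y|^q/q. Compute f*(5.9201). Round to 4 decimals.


The conjugate exponent q satisfies 1/p + 1/q = 1.
p = 5, so q = 5/(5 - 1) = 1.25
|y|^q = 5.9201^1.25 = 9.2345
f*(5.9201) = 9.2345 / 1.25 = 7.3876


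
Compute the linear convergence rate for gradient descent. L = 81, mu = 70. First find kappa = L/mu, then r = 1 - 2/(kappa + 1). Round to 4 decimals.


Step 1: Compute the condition number.
kappa = L/mu = 81/70 = 1.1571
Step 2: Compute the convergence rate.
r = 1 - 2/(kappa + 1) = 1 - 2*mu/(L + mu) = (L - mu)/(L + mu) = 11/151 = 0.0728


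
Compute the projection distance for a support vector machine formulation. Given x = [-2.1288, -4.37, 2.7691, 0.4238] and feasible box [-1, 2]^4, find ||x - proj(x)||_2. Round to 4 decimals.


Project each component onto [-1, 2].
clip(-2.1288) = -1.0, clip(-4.37) = -1.0, clip(2.7691) = 2.0, clip(0.4238) = 0.4238
Projection = [-1.0, -1.0, 2.0, 0.4238]
Squared diffs: [1.2742, 11.3569, 0.5915, 0.0]
Distance = sqrt(13.2226) = 3.6363


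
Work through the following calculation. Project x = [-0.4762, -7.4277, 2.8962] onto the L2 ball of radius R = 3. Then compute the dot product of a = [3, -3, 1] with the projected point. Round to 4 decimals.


Step 1: Compute ||x|| (intermediates to 6 decimals).
||x|| = sqrt((-0.4762)^2 + (-7.4277)^2 + 2.8962^2) = 7.986581
Step 2: Project.
Since ||x|| > R, scale = R/||x|| = 3/7.986581 = 0.37563, proj(x) = scale * x
proj(x) = [-0.178875, -2.790067, 1.0879]
Step 3: Dot product.
a^T * proj(x) = 3*(-0.178875) - 3*(-2.790067) + 1*1.0879 = 8.9215


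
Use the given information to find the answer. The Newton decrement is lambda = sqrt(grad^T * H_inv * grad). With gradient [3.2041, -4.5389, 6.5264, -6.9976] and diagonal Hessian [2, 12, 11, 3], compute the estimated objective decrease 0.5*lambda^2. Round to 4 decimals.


Step 1: H is diagonal, so H^(-1) * g = [1.6021, -0.3782, 0.5933, -2.3325].
Step 2: g^T H^(-1) g = sum_i g_i^2 / H_ii
  = (3.2041)^2/2 + (-4.5389)^2/12 + (6.5264)^2/11 + (-6.9976)^2/3
  = 5.1331 + 1.7168 + 3.8722 + 16.3221 = 27.0442
Step 3: Objective decrease = 0.5 * g^T H^(-1) g = 13.5221


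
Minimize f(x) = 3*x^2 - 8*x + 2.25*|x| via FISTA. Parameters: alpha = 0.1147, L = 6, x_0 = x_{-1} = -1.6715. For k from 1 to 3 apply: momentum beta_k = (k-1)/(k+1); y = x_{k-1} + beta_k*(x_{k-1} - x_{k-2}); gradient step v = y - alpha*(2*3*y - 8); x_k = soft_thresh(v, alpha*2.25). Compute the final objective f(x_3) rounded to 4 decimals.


FISTA on f(x) = 3*x^2 - 8*x + 2.25*|x|
L = 6, alpha = 0.1147
Iteration 1: beta = 0.0, y = -1.6715 + 0.0*(-1.6715 + 1.6715) = -1.6715
  grad(y) = -18.029, v = y - alpha*grad = 0.3964
  prox(v) = soft_thresh(0.3964, 0.2581) = 0.1384
Iteration 2: beta = 0.3333, y = 0.1384 + 0.3333*(0.1384 + 1.6715) = 0.7416
  grad(y) = -3.5502, v = y - alpha*grad = 1.1488
  prox(v) = soft_thresh(1.1488, 0.2581) = 0.8908
Iteration 3: beta = 0.5, y = 0.8908 + 0.5*(0.8908 - 0.1384) = 1.267
  grad(y) = -0.3982, v = y - alpha*grad = 1.3126
  prox(v) = soft_thresh(1.3126, 0.2581) = 1.0546
f(x_3) = 3*1.0546^2 - 8*1.0546 + 2.25*|1.0546| = -2.7274


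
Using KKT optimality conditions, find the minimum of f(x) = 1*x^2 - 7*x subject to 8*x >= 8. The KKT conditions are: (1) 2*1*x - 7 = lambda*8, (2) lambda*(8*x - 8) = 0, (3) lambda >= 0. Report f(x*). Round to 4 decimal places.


Step 1: Try lambda = 0 (constraint inactive).
Stationarity: 2*1*x - 7 = 0
x* = 7/(2*1) = 3.5
Check constraint: 8*3.5 = 28.0 >= 8 -- satisfied.
Step 2: Compute optimal value.
f(x*) = 1*3.5^2 - 7*3.5 = -12.25


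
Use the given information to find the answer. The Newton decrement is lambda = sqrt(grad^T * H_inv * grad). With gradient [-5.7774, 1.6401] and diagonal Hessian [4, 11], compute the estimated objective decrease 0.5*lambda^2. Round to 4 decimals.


Step 1: H is diagonal, so H^(-1) * g = [-1.4444, 0.1491].
Step 2: g^T H^(-1) g = sum_i g_i^2 / H_ii
  = (-5.7774)^2/4 + (1.6401)^2/11
  = 8.3446 + 0.2445 = 8.5891
Step 3: Objective decrease = 0.5 * g^T H^(-1) g = 4.2946


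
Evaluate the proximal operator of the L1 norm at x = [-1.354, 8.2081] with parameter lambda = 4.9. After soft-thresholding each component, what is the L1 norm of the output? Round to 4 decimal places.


Soft-thresholding with lambda = 4.9:
prox(-1.354) = sign(-1.354)*max(|-1.354| - 4.9, 0) = 0.0
prox(8.2081) = sign(8.2081)*max(|8.2081| - 4.9, 0) = 3.3081
prox(x) = [0.0, 3.3081]
||prox(x)||_1 = 0.0 + 3.3081 = 3.3081


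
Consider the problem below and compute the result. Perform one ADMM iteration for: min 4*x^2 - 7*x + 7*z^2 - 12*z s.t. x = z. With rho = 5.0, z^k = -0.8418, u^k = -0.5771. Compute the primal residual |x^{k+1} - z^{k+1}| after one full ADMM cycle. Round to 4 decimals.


ADMM iteration with rho = 5.0, z^k = -0.8418, u^k = -0.5771
Step 1: x-update.
Minimize 4*x^2 - 7*x + (5.0/2)*(x + 0.8418 - 0.5771)^2
FOC: (2*4 + 5.0)*x = 7 + 5.0*(-0.8418 + 0.5771)
x^{k+1} = 0.4367
Step 2: z-update.
Minimize 7*z^2 - 12*z + (5.0/2)*(0.4367 - z - 0.5771)^2
FOC: (2*7 + 5.0)*z = 12 + 5.0*(0.4367 - 0.5771)
z^{k+1} = 0.5946
Step 3: u-update.
u^{k+1} = -0.5771 + 0.4367 - 0.5946 = -0.7351
Step 4: Primal residual = |0.4367 - 0.5946| = 0.158


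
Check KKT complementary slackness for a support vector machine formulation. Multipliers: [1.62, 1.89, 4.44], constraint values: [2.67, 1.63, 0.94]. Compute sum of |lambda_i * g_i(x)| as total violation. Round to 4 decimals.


KKT complementary slackness check:
lambda_1 * g_1 = 1.62 * 2.67 = 4.3254
lambda_2 * g_2 = 1.89 * 1.63 = 3.0807
lambda_3 * g_3 = 4.44 * 0.94 = 4.1736
Total violation = 4.3254 + 3.0807 + 4.1736 = 11.5797


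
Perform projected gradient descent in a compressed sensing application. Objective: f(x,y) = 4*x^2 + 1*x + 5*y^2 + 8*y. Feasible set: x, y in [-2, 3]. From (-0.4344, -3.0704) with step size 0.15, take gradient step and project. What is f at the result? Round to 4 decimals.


Step 1: Compute gradient at (-0.4344, -3.0704).
grad_x = 2*4*-0.4344 + 1 = -2.4752
grad_y = 2*5*-3.0704 + 8 = -22.704
Step 2: Gradient step.
x_raw = -0.4344 - 0.15*-2.4752 = -0.0631
y_raw = -3.0704 - 0.15*-22.704 = 0.3352
Step 3: Project onto [-2, 3].
x_proj = clip(-0.0631) = -0.0631
y_proj = clip(0.3352) = 0.3352
Step 4: Evaluate f.
f(-0.0631, 0.3352) = 3.1962


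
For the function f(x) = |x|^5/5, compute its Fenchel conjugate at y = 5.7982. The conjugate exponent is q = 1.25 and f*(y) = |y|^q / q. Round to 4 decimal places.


The conjugate exponent q satisfies 1/p + 1/q = 1.
p = 5, so q = 5/(5 - 1) = 1.25
|y|^q = 5.7982^1.25 = 8.9974
f*(5.7982) = 8.9974 / 1.25 = 7.1979


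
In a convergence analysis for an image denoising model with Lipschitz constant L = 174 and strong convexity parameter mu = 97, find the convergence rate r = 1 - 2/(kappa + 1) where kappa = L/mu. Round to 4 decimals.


Step 1: Compute the condition number.
kappa = L/mu = 174/97 = 1.7938
Step 2: Compute the convergence rate.
r = 1 - 2/(kappa + 1) = 1 - 2*mu/(L + mu) = (L - mu)/(L + mu) = 77/271 = 0.2841


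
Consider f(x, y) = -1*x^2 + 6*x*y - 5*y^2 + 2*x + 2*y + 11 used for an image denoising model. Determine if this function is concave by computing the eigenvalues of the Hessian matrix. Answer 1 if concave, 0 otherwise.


The Hessian of f(x,y) = -1*x^2 + 6*x*y - 5*y^2 + 2*x + 2*y + 11 is:
H = [[-2, 6], [6, -10]]
Trace = -2 - 10 = -12
Determinant = -2*-10 - (6)^2 = -16
Discriminant = (-12)^2 - 4*-16 = 208.0
Eigenvalues: lambda_1 = -13.2111, lambda_2 = 1.2111
The function is not concave.

0


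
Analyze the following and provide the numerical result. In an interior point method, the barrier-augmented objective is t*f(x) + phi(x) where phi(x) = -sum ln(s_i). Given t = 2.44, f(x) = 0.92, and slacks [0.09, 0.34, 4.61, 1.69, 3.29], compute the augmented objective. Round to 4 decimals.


Step 1: Compute log-barrier.
ln values: [-2.4079, -1.0788, 1.5282, 0.5247, 1.1909]
phi = -(-2.4079 - 1.0788 + 1.5282 + 0.5247 + 1.1909) = 0.2429
Step 2: Compute augmented objective.
t*f(x) = 2.44*0.92 = 2.2448
Total = 2.2448 + 0.2429 = 2.4877


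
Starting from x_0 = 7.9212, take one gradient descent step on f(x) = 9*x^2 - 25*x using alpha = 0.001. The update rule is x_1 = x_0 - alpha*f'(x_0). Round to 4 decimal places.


We compute the gradient at x_0 and apply the update.
f'(x) = 18*x - 25
f'(7.9212) = 18*7.9212 - 25 = 117.5816
x_1 = 7.9212 - 0.001*117.5816 = 7.8036


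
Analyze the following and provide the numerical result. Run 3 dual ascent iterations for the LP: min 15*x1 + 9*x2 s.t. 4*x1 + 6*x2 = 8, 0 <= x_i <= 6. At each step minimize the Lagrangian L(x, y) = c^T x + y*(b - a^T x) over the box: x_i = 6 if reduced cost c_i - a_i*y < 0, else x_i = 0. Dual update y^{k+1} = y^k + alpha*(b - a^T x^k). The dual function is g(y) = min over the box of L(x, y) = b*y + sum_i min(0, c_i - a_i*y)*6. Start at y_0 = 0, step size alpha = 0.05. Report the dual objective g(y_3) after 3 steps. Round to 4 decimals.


Dual ascent for LP: min 15*x1 + 9*x2, 4*x1 + 6*x2 = 8, 0 <= x_i <= 6
Step 1: y^k = 0.0, reduced costs: (15.0, 9.0)
  x^k = (0.0, 0.0), subgradient = b - a^T x = 8.0
  y^{k+1} = 0.0 + 0.05*8.0 = 0.4
Step 2: y^k = 0.4, reduced costs: (13.4, 6.6)
  x^k = (0.0, 0.0), subgradient = b - a^T x = 8.0
  y^{k+1} = 0.4 + 0.05*8.0 = 0.8
Step 3: y^k = 0.8, reduced costs: (11.8, 4.2)
  x^k = (0.0, 0.0), subgradient = b - a^T x = 8.0
  y^{k+1} = 0.8 + 0.05*8.0 = 1.2
Dual objective at y_3 = 1.2: reduced costs (10.2, 1.8), box minimizer x = (0.0, 0.0)
g(y_3) = b*y + (c1 - a1*y)*x1 + (c2 - a2*y)*x2 = 8*1.2 + 10.2*0.0 + 1.8*0.0 = 9.6 + 0.0 + 0.0 = 9.6


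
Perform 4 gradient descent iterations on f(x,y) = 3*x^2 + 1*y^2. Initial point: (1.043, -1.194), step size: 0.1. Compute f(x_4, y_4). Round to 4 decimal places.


Gradient descent on f(x,y) = 3*x^2 + 1*y^2.
Starting point: (1.043, -1.194), alpha = 0.1
Step 1: grad_x = 2*3*1.043 = 6.258, grad_y = 2*1*-1.194 = -2.388
  x_1 = 1.043 - 0.1*6.258 = 0.4172
  y_1 = -1.194 - 0.1*-2.388 = -0.9552
Step 2: grad_x = 2*3*0.4172 = 2.5032, grad_y = 2*1*-0.9552 = -1.9104
  x_2 = 0.4172 - 0.1*2.5032 = 0.1669
  y_2 = -0.9552 - 0.1*-1.9104 = -0.7642
Step 3: grad_x = 2*3*0.1669 = 1.0013, grad_y = 2*1*-0.7642 = -1.5283
  x_3 = 0.1669 - 0.1*1.0013 = 0.0668
  y_3 = -0.7642 - 0.1*-1.5283 = -0.6113
Step 4: grad_x = 2*3*0.0668 = 0.4005, grad_y = 2*1*-0.6113 = -1.2227
  x_4 = 0.0668 - 0.1*0.4005 = 0.0267
  y_4 = -0.6113 - 0.1*-1.2227 = -0.4891
f(0.0267, -0.4891) = 3*0.0267^2 + 1*(-0.4891)^2 = 0.2413


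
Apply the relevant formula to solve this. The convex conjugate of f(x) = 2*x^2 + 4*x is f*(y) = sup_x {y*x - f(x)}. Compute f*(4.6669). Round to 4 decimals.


f*(y) = sup_x {y*x - a*x^2 - b*x} = sup_x {(y-b)*x - a*x^2}
FOC: (y - b) - 2a*x = 0 => x* = (y - b)/(2a)
x* = (4.6669 - 4)/(2*2) = 0.1667
f*(4.6669) = (y-b)^2/(4a) = (4.6669 - 4)^2/(4*2)
= 0.4448/8 = 0.0556


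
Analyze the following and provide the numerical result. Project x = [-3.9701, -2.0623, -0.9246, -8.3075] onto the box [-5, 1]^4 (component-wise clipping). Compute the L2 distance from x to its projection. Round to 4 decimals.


Project each component onto [-5, 1].
clip(-3.9701) = -3.9701, clip(-2.0623) = -2.0623, clip(-0.9246) = -0.9246, clip(-8.3075) = -5.0
Projection = [-3.9701, -2.0623, -0.9246, -5.0]
Squared diffs: [0.0, 0.0, 0.0, 10.9396]
Distance = sqrt(10.9396) = 3.3075


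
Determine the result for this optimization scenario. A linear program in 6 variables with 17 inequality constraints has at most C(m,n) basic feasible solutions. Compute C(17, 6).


Each vertex corresponds to some choice of n active constraints out of m, so the number of vertices is at most C(m, n) = m! / (n!(m-n)!).
m = 17, n = 6
Numerator: 17 * 16 * 15 * 14 * 13 * 12
Denominator: 6! = 720
C(17, 6) = 12376


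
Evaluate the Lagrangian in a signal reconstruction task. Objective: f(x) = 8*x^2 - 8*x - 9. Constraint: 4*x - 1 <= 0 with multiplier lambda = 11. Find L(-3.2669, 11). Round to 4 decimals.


Step 1: Evaluate f(x).
f(-3.2669) = 8*(-3.2669)^2 - 8*(-3.2669) - 9 = 102.5163
Step 2: Evaluate g(x).
g(-3.2669) = 4*-3.2669 - 1 = -14.0676
Step 3: Compute Lagrangian.
L = 102.5163 + 11*-14.0676 = -52.2273


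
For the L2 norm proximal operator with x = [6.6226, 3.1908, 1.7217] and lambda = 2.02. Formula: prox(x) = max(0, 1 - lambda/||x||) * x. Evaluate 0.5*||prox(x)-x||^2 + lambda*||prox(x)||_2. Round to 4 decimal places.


Step 1: Compute ||x||.
||x|| = 7.5501
Step 2: Compute scaling factor.
scale = max(0, 1 - 2.02/7.5501) = 0.7325
Step 3: prox(x) = [4.8508, 2.3371, 1.2611]
||prox(x)|| = 5.5301
Step 4: Proximal objective.
0.5*||prox-x||^2 = 2.0402
lambda*||prox|| = 11.1708
Total = 13.211


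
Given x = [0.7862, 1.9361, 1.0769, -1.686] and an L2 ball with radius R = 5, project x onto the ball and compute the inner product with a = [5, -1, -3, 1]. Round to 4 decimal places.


Step 1: Compute ||x|| (intermediates to 6 decimals).
||x|| = sqrt(0.7862^2 + 1.9361^2 + 1.0769^2 + (-1.686)^2) = 2.892906
Step 2: Project.
Since ||x|| <= R, proj = x (no scaling needed).
proj(x) = [0.7862, 1.9361, 1.0769, -1.686]
Step 3: Dot product.
a^T * proj(x) = 5*0.7862 - 1*1.9361 - 3*1.0769 + 1*(-1.686) = -2.9218


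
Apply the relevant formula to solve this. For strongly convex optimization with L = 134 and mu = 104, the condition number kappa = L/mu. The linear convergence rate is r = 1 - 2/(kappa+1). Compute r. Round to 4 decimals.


Step 1: Compute the condition number.
kappa = L/mu = 134/104 = 1.2885
Step 2: Compute the convergence rate.
r = 1 - 2/(kappa + 1) = 1 - 2*mu/(L + mu) = (L - mu)/(L + mu) = 30/238 = 0.1261


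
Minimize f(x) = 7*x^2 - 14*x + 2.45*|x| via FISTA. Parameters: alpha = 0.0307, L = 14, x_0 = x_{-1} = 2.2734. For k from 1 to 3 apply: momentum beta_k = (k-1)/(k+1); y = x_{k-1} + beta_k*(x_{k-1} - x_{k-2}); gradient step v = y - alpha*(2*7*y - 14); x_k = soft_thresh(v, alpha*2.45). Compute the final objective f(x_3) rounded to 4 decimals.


FISTA on f(x) = 7*x^2 - 14*x + 2.45*|x|
L = 14, alpha = 0.0307
Iteration 1: beta = 0.0, y = 2.2734 + 0.0*(2.2734 - 2.2734) = 2.2734
  grad(y) = 17.8276, v = y - alpha*grad = 1.7261
  prox(v) = soft_thresh(1.7261, 0.0752) = 1.6509
Iteration 2: beta = 0.3333, y = 1.6509 + 0.3333*(1.6509 - 2.2734) = 1.4434
  grad(y) = 6.2072, v = y - alpha*grad = 1.2528
  prox(v) = soft_thresh(1.2528, 0.0752) = 1.1776
Iteration 3: beta = 0.5, y = 1.1776 + 0.5*(1.1776 - 1.6509) = 0.941
  grad(y) = -0.8267, v = y - alpha*grad = 0.9663
  prox(v) = soft_thresh(0.9663, 0.0752) = 0.8911
f(x_3) = 7*0.8911^2 - 14*0.8911 + 2.45*|0.8911| = -4.7338


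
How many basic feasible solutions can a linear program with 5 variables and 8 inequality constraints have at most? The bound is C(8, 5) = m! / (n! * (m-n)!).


Each vertex corresponds to some choice of n active constraints out of m, so the number of vertices is at most C(m, n) = m! / (n!(m-n)!).
m = 8, n = 5
Numerator: 8 * 7 * 6 * 5 * 4
Denominator: 5! = 120
C(8, 5) = 56


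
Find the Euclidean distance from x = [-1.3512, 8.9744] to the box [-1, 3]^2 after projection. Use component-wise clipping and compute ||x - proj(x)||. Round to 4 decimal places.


Project each component onto [-1, 3].
clip(-1.3512) = -1.0, clip(8.9744) = 3.0
Projection = [-1.0, 3.0]
Squared diffs: [0.1233, 35.6935]
Distance = sqrt(35.8168) = 5.9847


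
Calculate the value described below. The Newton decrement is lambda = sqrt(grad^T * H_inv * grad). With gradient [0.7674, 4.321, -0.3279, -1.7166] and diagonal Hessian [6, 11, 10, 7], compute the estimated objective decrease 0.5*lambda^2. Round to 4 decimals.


Step 1: H is diagonal, so H^(-1) * g = [0.1279, 0.3928, -0.0328, -0.2452].
Step 2: g^T H^(-1) g = sum_i g_i^2 / H_ii
  = (0.7674)^2/6 + (4.321)^2/11 + (-0.3279)^2/10 + (-1.7166)^2/7
  = 0.0982 + 1.6974 + 0.0108 + 0.421 = 2.2272
Step 3: Objective decrease = 0.5 * g^T H^(-1) g = 1.1136


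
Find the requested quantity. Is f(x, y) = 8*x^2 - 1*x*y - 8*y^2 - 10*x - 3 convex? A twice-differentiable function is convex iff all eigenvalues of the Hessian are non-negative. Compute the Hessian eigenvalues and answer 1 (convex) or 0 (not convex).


The Hessian of f(x,y) = 8*x^2 - 1*x*y - 8*y^2 - 10*x - 3 is:
H = [[16, -1], [-1, -16]]
Trace = 16 - 16 = 0
Determinant = 16*-16 - (-1)^2 = -257
Discriminant = (0)^2 - 4*-257 = 1028.0
Eigenvalues: lambda_1 = -16.0312, lambda_2 = 16.0312
The function is not convex.

0


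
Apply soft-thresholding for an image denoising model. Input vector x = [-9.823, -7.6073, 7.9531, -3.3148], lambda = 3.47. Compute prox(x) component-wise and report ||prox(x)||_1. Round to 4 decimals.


Soft-thresholding with lambda = 3.47:
prox(-9.823) = sign(-9.823)*max(|-9.823| - 3.47, 0) = -6.353
prox(-7.6073) = sign(-7.6073)*max(|-7.6073| - 3.47, 0) = -4.1373
prox(7.9531) = sign(7.9531)*max(|7.9531| - 3.47, 0) = 4.4831
prox(-3.3148) = sign(-3.3148)*max(|-3.3148| - 3.47, 0) = 0.0
prox(x) = [-6.353, -4.1373, 4.4831, 0.0]
||prox(x)||_1 = 6.353 + 4.1373 + 4.4831 + 0.0 = 14.9734


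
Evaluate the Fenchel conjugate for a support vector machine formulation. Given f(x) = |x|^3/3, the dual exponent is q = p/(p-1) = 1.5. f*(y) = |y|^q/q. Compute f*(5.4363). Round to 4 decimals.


The conjugate exponent q satisfies 1/p + 1/q = 1.
p = 3, so q = 3/(3 - 1) = 1.5
|y|^q = 5.4363^1.5 = 12.6752
f*(5.4363) = 12.6752 / 1.5 = 8.4501
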